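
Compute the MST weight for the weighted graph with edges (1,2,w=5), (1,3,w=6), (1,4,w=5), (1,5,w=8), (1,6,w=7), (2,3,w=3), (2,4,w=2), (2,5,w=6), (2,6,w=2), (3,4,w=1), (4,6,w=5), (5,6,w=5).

Apply Kruskal's algorithm (sort edges by weight, add if no cycle):

Sorted edges by weight:
  (3,4) w=1
  (2,6) w=2
  (2,4) w=2
  (2,3) w=3
  (1,2) w=5
  (1,4) w=5
  (4,6) w=5
  (5,6) w=5
  (1,3) w=6
  (2,5) w=6
  (1,6) w=7
  (1,5) w=8

Add edge (3,4) w=1 -- no cycle. Running total: 1
Add edge (2,6) w=2 -- no cycle. Running total: 3
Add edge (2,4) w=2 -- no cycle. Running total: 5
Skip edge (2,3) w=3 -- would create cycle
Add edge (1,2) w=5 -- no cycle. Running total: 10
Skip edge (1,4) w=5 -- would create cycle
Skip edge (4,6) w=5 -- would create cycle
Add edge (5,6) w=5 -- no cycle. Running total: 15

MST edges: (3,4,w=1), (2,6,w=2), (2,4,w=2), (1,2,w=5), (5,6,w=5)
Total MST weight: 1 + 2 + 2 + 5 + 5 = 15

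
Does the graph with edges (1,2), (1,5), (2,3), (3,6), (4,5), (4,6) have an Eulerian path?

Step 1: Find the degree of each vertex:
  deg(1) = 2
  deg(2) = 2
  deg(3) = 2
  deg(4) = 2
  deg(5) = 2
  deg(6) = 2

Step 2: Count vertices with odd degree:
  All vertices have even degree (0 odd-degree vertices)

Step 3: Apply Euler's theorem:
  - Eulerian circuit exists iff graph is connected and all vertices have even degree
  - Eulerian path exists iff graph is connected and has 0 or 2 odd-degree vertices

Graph is connected with 0 odd-degree vertices.
Both Eulerian circuit and Eulerian path exist.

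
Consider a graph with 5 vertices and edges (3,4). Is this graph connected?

Step 1: Build adjacency list from edges:
  1: (none)
  2: (none)
  3: 4
  4: 3
  5: (none)

Step 2: Run BFS/DFS from vertex 1:
  Visited: {1}
  Reached 1 of 5 vertices

Step 3: Only 1 of 5 vertices reached. Graph is disconnected.
Connected components: {1}, {2}, {3, 4}, {5}
Answer: No, the graph is not connected (4 components).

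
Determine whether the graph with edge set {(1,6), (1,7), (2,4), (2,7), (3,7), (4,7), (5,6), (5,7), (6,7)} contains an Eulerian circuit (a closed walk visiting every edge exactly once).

Step 1: Find the degree of each vertex:
  deg(1) = 2
  deg(2) = 2
  deg(3) = 1
  deg(4) = 2
  deg(5) = 2
  deg(6) = 3
  deg(7) = 6

Step 2: Count vertices with odd degree:
  Odd-degree vertices: 3, 6 (2 total)

Step 3: Apply Euler's theorem:
  - Eulerian circuit exists iff graph is connected and all vertices have even degree
  - Eulerian path exists iff graph is connected and has 0 or 2 odd-degree vertices

Graph is connected with exactly 2 odd-degree vertices (3, 6).
Eulerian path exists (starting and ending at the odd-degree vertices), but no Eulerian circuit.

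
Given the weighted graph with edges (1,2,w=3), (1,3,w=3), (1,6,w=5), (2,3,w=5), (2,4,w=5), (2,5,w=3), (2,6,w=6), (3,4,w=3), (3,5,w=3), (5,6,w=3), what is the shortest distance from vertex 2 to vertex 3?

Step 1: Build adjacency list with weights:
  1: 2(w=3), 3(w=3), 6(w=5)
  2: 1(w=3), 3(w=5), 4(w=5), 5(w=3), 6(w=6)
  3: 1(w=3), 2(w=5), 4(w=3), 5(w=3)
  4: 2(w=5), 3(w=3)
  5: 2(w=3), 3(w=3), 6(w=3)
  6: 1(w=5), 2(w=6), 5(w=3)

Step 2: Apply Dijkstra's algorithm from vertex 2:
  Visit vertex 2 (distance=0)
    Update dist[1] = 3
    Update dist[3] = 5
    Update dist[4] = 5
    Update dist[5] = 3
    Update dist[6] = 6
  Visit vertex 1 (distance=3)
  Visit vertex 5 (distance=3)
  Visit vertex 3 (distance=5)

Step 3: Shortest path: 2 -> 3
Total weight: 5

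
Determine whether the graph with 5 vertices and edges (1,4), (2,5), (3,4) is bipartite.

Step 1: Attempt 2-coloring using BFS:
  Start at vertex 1, assign color 0
  Color vertex 4 with color 1 (neighbor of 1)
  Color vertex 3 with color 0 (neighbor of 4)
  Start new component at vertex 2, assign color 0
  Color vertex 5 with color 1 (neighbor of 2)

Step 2: 2-coloring succeeded. No conflicts found.
  Set A (color 0): {1, 2, 3}
  Set B (color 1): {4, 5}

The graph is bipartite with partition {1, 2, 3}, {4, 5}.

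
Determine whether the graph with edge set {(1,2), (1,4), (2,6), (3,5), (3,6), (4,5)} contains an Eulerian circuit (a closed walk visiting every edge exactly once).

Step 1: Find the degree of each vertex:
  deg(1) = 2
  deg(2) = 2
  deg(3) = 2
  deg(4) = 2
  deg(5) = 2
  deg(6) = 2

Step 2: Count vertices with odd degree:
  All vertices have even degree (0 odd-degree vertices)

Step 3: Apply Euler's theorem:
  - Eulerian circuit exists iff graph is connected and all vertices have even degree
  - Eulerian path exists iff graph is connected and has 0 or 2 odd-degree vertices

Graph is connected with 0 odd-degree vertices.
Both Eulerian circuit and Eulerian path exist.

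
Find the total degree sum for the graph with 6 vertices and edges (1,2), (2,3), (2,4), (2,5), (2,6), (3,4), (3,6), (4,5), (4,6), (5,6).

Step 1: Count edges incident to each vertex:
  deg(1) = 1 (neighbors: 2)
  deg(2) = 5 (neighbors: 1, 3, 4, 5, 6)
  deg(3) = 3 (neighbors: 2, 4, 6)
  deg(4) = 4 (neighbors: 2, 3, 5, 6)
  deg(5) = 3 (neighbors: 2, 4, 6)
  deg(6) = 4 (neighbors: 2, 3, 4, 5)

Step 2: Sum all degrees:
  1 + 5 + 3 + 4 + 3 + 4 = 20

Verification: sum of degrees = 2 * |E| = 2 * 10 = 20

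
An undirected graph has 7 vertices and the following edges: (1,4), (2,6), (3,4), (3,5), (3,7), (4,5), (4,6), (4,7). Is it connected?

Step 1: Build adjacency list from edges:
  1: 4
  2: 6
  3: 4, 5, 7
  4: 1, 3, 5, 6, 7
  5: 3, 4
  6: 2, 4
  7: 3, 4

Step 2: Run BFS/DFS from vertex 1:
  Visited: {1, 4, 3, 5, 6, 7, 2}
  Reached 7 of 7 vertices

Step 3: All 7 vertices reached from vertex 1, so the graph is connected.
Answer: Yes, the graph is connected.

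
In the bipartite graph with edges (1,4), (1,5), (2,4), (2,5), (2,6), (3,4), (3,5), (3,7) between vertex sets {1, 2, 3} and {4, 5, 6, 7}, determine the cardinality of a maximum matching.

Step 1: List the neighbors of each left vertex:
  1: 4, 5
  2: 4, 5, 6
  3: 4, 5, 7

Step 2: Greedily match left vertices, then look for augmenting paths:
  Match 1 -- 4
  Match 2 -- 5
  Match 3 -- 7
  No augmenting path remains.

Step 3: Verify this is maximum:
  Matching size 3 = min(|L|, |R|) = min(3, 4), which is an upper bound, so this matching is maximum.

Maximum matching: {(1,4), (2,5), (3,7)}
Size: 3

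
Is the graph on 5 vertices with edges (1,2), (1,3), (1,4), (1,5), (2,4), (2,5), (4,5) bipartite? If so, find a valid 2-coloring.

Step 1: Attempt 2-coloring using BFS:
  Start at vertex 1, assign color 0
  Color vertex 2 with color 1 (neighbor of 1)
  Color vertex 3 with color 1 (neighbor of 1)
  Color vertex 4 with color 1 (neighbor of 1)
  Color vertex 5 with color 1 (neighbor of 1)

Step 2: Conflict found! Vertices 2 and 4 are adjacent but have the same color.
This means the graph contains an odd cycle.

The graph is NOT bipartite.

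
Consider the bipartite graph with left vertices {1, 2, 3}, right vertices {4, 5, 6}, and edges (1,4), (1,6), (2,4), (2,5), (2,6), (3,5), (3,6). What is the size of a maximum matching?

Step 1: List the neighbors of each left vertex:
  1: 4, 6
  2: 4, 5, 6
  3: 5, 6

Step 2: Greedily match left vertices, then look for augmenting paths:
  Match 1 -- 4
  Match 2 -- 5
  Match 3 -- 6
  No augmenting path remains.

Step 3: Verify this is maximum:
  Matching size 3 = min(|L|, |R|) = min(3, 3), which is an upper bound, so this matching is maximum.

Maximum matching: {(1,4), (2,5), (3,6)}
Size: 3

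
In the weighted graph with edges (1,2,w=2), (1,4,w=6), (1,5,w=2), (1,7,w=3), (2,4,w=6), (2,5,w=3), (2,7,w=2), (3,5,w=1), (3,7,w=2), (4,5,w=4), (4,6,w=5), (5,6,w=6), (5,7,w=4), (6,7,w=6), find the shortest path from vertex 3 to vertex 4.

Step 1: Build adjacency list with weights:
  1: 2(w=2), 4(w=6), 5(w=2), 7(w=3)
  2: 1(w=2), 4(w=6), 5(w=3), 7(w=2)
  3: 5(w=1), 7(w=2)
  4: 1(w=6), 2(w=6), 5(w=4), 6(w=5)
  5: 1(w=2), 2(w=3), 3(w=1), 4(w=4), 6(w=6), 7(w=4)
  6: 4(w=5), 5(w=6), 7(w=6)
  7: 1(w=3), 2(w=2), 3(w=2), 5(w=4), 6(w=6)

Step 2: Apply Dijkstra's algorithm from vertex 3:
  Visit vertex 3 (distance=0)
    Update dist[5] = 1
    Update dist[7] = 2
  Visit vertex 5 (distance=1)
    Update dist[1] = 3
    Update dist[2] = 4
    Update dist[4] = 5
    Update dist[6] = 7
  Visit vertex 7 (distance=2)
  Visit vertex 1 (distance=3)
  Visit vertex 2 (distance=4)
  Visit vertex 4 (distance=5)

Step 3: Shortest path: 3 -> 5 -> 4
Total weight: 1 + 4 = 5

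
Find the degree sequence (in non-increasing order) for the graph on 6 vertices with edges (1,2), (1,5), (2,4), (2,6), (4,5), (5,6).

Step 1: Count edges incident to each vertex:
  deg(1) = 2 (neighbors: 2, 5)
  deg(2) = 3 (neighbors: 1, 4, 6)
  deg(3) = 0 (neighbors: none)
  deg(4) = 2 (neighbors: 2, 5)
  deg(5) = 3 (neighbors: 1, 4, 6)
  deg(6) = 2 (neighbors: 2, 5)

Step 2: Sort degrees in non-increasing order:
  Degrees: [2, 3, 0, 2, 3, 2] -> sorted: [3, 3, 2, 2, 2, 0]

Degree sequence: [3, 3, 2, 2, 2, 0]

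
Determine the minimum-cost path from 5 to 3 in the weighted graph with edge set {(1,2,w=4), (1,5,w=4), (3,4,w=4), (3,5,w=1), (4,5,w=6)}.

Step 1: Build adjacency list with weights:
  1: 2(w=4), 5(w=4)
  2: 1(w=4)
  3: 4(w=4), 5(w=1)
  4: 3(w=4), 5(w=6)
  5: 1(w=4), 3(w=1), 4(w=6)

Step 2: Apply Dijkstra's algorithm from vertex 5:
  Visit vertex 5 (distance=0)
    Update dist[1] = 4
    Update dist[3] = 1
    Update dist[4] = 6
  Visit vertex 3 (distance=1)
    Update dist[4] = 5

Step 3: Shortest path: 5 -> 3
Total weight: 1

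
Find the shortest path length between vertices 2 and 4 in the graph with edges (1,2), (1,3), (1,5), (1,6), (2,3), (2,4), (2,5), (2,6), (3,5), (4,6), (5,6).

Step 1: Build adjacency list:
  1: 2, 3, 5, 6
  2: 1, 3, 4, 5, 6
  3: 1, 2, 5
  4: 2, 6
  5: 1, 2, 3, 6
  6: 1, 2, 4, 5

Step 2: BFS from vertex 2 to find shortest path to 4:
  vertex 1 reached at distance 1
  vertex 3 reached at distance 1
  vertex 4 reached at distance 1

Step 3: Shortest path: 2 -> 4
Path length: 1 edge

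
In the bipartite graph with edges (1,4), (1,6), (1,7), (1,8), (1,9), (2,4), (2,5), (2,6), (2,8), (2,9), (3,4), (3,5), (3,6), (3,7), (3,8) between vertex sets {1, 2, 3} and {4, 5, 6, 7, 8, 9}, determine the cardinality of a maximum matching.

Step 1: List the neighbors of each left vertex:
  1: 4, 6, 7, 8, 9
  2: 4, 5, 6, 8, 9
  3: 4, 5, 6, 7, 8

Step 2: Greedily match left vertices, then look for augmenting paths:
  Match 1 -- 4
  Match 2 -- 5
  Match 3 -- 6
  No augmenting path remains.

Step 3: Verify this is maximum:
  Matching size 3 = min(|L|, |R|) = min(3, 6), which is an upper bound, so this matching is maximum.

Maximum matching: {(1,4), (2,5), (3,6)}
Size: 3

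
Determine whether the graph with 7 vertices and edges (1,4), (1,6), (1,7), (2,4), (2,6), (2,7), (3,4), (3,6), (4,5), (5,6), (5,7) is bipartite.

Step 1: Attempt 2-coloring using BFS:
  Start at vertex 1, assign color 0
  Color vertex 4 with color 1 (neighbor of 1)
  Color vertex 6 with color 1 (neighbor of 1)
  Color vertex 7 with color 1 (neighbor of 1)
  Color vertex 2 with color 0 (neighbor of 4)
  Color vertex 3 with color 0 (neighbor of 4)
  Color vertex 5 with color 0 (neighbor of 4)

Step 2: 2-coloring succeeded. No conflicts found.
  Set A (color 0): {1, 2, 3, 5}
  Set B (color 1): {4, 6, 7}

The graph is bipartite with partition {1, 2, 3, 5}, {4, 6, 7}.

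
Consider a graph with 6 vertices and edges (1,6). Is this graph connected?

Step 1: Build adjacency list from edges:
  1: 6
  2: (none)
  3: (none)
  4: (none)
  5: (none)
  6: 1

Step 2: Run BFS/DFS from vertex 1:
  Visited: {1, 6}
  Reached 2 of 6 vertices

Step 3: Only 2 of 6 vertices reached. Graph is disconnected.
Connected components: {1, 6}, {2}, {3}, {4}, {5}
Answer: No, the graph is not connected (5 components).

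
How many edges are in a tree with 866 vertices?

A tree on n vertices always has exactly n - 1 edges.
For n = 866: edges = 866 - 1 = 865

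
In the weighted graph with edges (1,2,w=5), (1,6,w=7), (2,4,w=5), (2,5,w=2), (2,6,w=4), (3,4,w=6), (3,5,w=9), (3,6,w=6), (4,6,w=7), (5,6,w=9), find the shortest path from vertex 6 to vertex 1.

Step 1: Build adjacency list with weights:
  1: 2(w=5), 6(w=7)
  2: 1(w=5), 4(w=5), 5(w=2), 6(w=4)
  3: 4(w=6), 5(w=9), 6(w=6)
  4: 2(w=5), 3(w=6), 6(w=7)
  5: 2(w=2), 3(w=9), 6(w=9)
  6: 1(w=7), 2(w=4), 3(w=6), 4(w=7), 5(w=9)

Step 2: Apply Dijkstra's algorithm from vertex 6:
  Visit vertex 6 (distance=0)
    Update dist[1] = 7
    Update dist[2] = 4
    Update dist[3] = 6
    Update dist[4] = 7
    Update dist[5] = 9
  Visit vertex 2 (distance=4)
    Update dist[5] = 6
  Visit vertex 3 (distance=6)
  Visit vertex 5 (distance=6)
  Visit vertex 1 (distance=7)

Step 3: Shortest path: 6 -> 1
Total weight: 7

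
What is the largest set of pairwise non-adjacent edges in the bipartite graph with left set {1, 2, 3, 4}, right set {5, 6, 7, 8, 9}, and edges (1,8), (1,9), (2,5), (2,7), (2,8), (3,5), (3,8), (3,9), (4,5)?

Step 1: List the neighbors of each left vertex:
  1: 8, 9
  2: 5, 7, 8
  3: 5, 8, 9
  4: 5

Step 2: Greedily match left vertices, then look for augmenting paths:
  Match 1 -- 8
  Match 2 -- 7
  Match 3 -- 9
  Match 4 -- 5
  No augmenting path remains.

Step 3: Verify this is maximum:
  Matching size 4 = min(|L|, |R|) = min(4, 5), which is an upper bound, so this matching is maximum.

Maximum matching: {(1,8), (2,7), (3,9), (4,5)}
Size: 4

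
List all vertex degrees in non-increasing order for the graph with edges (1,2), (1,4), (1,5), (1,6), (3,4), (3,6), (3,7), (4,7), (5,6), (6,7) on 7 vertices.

Step 1: Count edges incident to each vertex:
  deg(1) = 4 (neighbors: 2, 4, 5, 6)
  deg(2) = 1 (neighbors: 1)
  deg(3) = 3 (neighbors: 4, 6, 7)
  deg(4) = 3 (neighbors: 1, 3, 7)
  deg(5) = 2 (neighbors: 1, 6)
  deg(6) = 4 (neighbors: 1, 3, 5, 7)
  deg(7) = 3 (neighbors: 3, 4, 6)

Step 2: Sort degrees in non-increasing order:
  Degrees: [4, 1, 3, 3, 2, 4, 3] -> sorted: [4, 4, 3, 3, 3, 2, 1]

Degree sequence: [4, 4, 3, 3, 3, 2, 1]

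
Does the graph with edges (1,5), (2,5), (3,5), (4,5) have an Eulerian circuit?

Step 1: Find the degree of each vertex:
  deg(1) = 1
  deg(2) = 1
  deg(3) = 1
  deg(4) = 1
  deg(5) = 4

Step 2: Count vertices with odd degree:
  Odd-degree vertices: 1, 2, 3, 4 (4 total)

Step 3: Apply Euler's theorem:
  - Eulerian circuit exists iff graph is connected and all vertices have even degree
  - Eulerian path exists iff graph is connected and has 0 or 2 odd-degree vertices

Graph has 4 odd-degree vertices (need 0 or 2).
Neither Eulerian path nor Eulerian circuit exists.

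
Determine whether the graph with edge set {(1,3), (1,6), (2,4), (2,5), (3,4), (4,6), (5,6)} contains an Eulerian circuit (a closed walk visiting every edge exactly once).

Step 1: Find the degree of each vertex:
  deg(1) = 2
  deg(2) = 2
  deg(3) = 2
  deg(4) = 3
  deg(5) = 2
  deg(6) = 3

Step 2: Count vertices with odd degree:
  Odd-degree vertices: 4, 6 (2 total)

Step 3: Apply Euler's theorem:
  - Eulerian circuit exists iff graph is connected and all vertices have even degree
  - Eulerian path exists iff graph is connected and has 0 or 2 odd-degree vertices

Graph is connected with exactly 2 odd-degree vertices (4, 6).
Eulerian path exists (starting and ending at the odd-degree vertices), but no Eulerian circuit.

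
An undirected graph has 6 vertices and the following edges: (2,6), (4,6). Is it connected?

Step 1: Build adjacency list from edges:
  1: (none)
  2: 6
  3: (none)
  4: 6
  5: (none)
  6: 2, 4

Step 2: Run BFS/DFS from vertex 1:
  Visited: {1}
  Reached 1 of 6 vertices

Step 3: Only 1 of 6 vertices reached. Graph is disconnected.
Connected components: {1}, {2, 4, 6}, {3}, {5}
Answer: No, the graph is not connected (4 components).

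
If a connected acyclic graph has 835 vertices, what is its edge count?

A tree on n vertices always has exactly n - 1 edges.
For n = 835: edges = 835 - 1 = 834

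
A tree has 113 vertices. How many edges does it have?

A tree on n vertices always has exactly n - 1 edges.
For n = 113: edges = 113 - 1 = 112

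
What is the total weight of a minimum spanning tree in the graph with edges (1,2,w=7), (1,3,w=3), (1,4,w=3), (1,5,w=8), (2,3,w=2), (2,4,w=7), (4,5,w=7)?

Apply Kruskal's algorithm (sort edges by weight, add if no cycle):

Sorted edges by weight:
  (2,3) w=2
  (1,4) w=3
  (1,3) w=3
  (1,2) w=7
  (2,4) w=7
  (4,5) w=7
  (1,5) w=8

Add edge (2,3) w=2 -- no cycle. Running total: 2
Add edge (1,4) w=3 -- no cycle. Running total: 5
Add edge (1,3) w=3 -- no cycle. Running total: 8
Skip edge (1,2) w=7 -- would create cycle
Skip edge (2,4) w=7 -- would create cycle
Add edge (4,5) w=7 -- no cycle. Running total: 15

MST edges: (2,3,w=2), (1,4,w=3), (1,3,w=3), (4,5,w=7)
Total MST weight: 2 + 3 + 3 + 7 = 15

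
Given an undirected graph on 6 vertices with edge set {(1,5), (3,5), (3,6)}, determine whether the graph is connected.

Step 1: Build adjacency list from edges:
  1: 5
  2: (none)
  3: 5, 6
  4: (none)
  5: 1, 3
  6: 3

Step 2: Run BFS/DFS from vertex 1:
  Visited: {1, 5, 3, 6}
  Reached 4 of 6 vertices

Step 3: Only 4 of 6 vertices reached. Graph is disconnected.
Connected components: {1, 3, 5, 6}, {2}, {4}
Answer: No, the graph is not connected (3 components).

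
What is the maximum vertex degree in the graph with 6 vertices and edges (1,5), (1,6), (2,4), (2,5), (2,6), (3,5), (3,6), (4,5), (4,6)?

Step 1: Count edges incident to each vertex:
  deg(1) = 2 (neighbors: 5, 6)
  deg(2) = 3 (neighbors: 4, 5, 6)
  deg(3) = 2 (neighbors: 5, 6)
  deg(4) = 3 (neighbors: 2, 5, 6)
  deg(5) = 4 (neighbors: 1, 2, 3, 4)
  deg(6) = 4 (neighbors: 1, 2, 3, 4)

Step 2: Find maximum:
  max(2, 3, 2, 3, 4, 4) = 4 (vertex 5)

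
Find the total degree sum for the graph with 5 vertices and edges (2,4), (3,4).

Step 1: Count edges incident to each vertex:
  deg(1) = 0 (neighbors: none)
  deg(2) = 1 (neighbors: 4)
  deg(3) = 1 (neighbors: 4)
  deg(4) = 2 (neighbors: 2, 3)
  deg(5) = 0 (neighbors: none)

Step 2: Sum all degrees:
  0 + 1 + 1 + 2 + 0 = 4

Verification: sum of degrees = 2 * |E| = 2 * 2 = 4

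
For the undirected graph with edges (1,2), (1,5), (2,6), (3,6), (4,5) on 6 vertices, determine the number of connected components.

Step 1: Build adjacency list from edges:
  1: 2, 5
  2: 1, 6
  3: 6
  4: 5
  5: 1, 4
  6: 2, 3

Step 2: Run BFS/DFS from vertex 1:
  Visited: {1, 2, 5, 6, 4, 3}
  Reached 6 of 6 vertices

Step 3: All 6 vertices reached from vertex 1, so the graph is connected.
Number of connected components: 1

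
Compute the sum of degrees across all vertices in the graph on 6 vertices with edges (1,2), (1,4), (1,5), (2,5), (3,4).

Step 1: Count edges incident to each vertex:
  deg(1) = 3 (neighbors: 2, 4, 5)
  deg(2) = 2 (neighbors: 1, 5)
  deg(3) = 1 (neighbors: 4)
  deg(4) = 2 (neighbors: 1, 3)
  deg(5) = 2 (neighbors: 1, 2)
  deg(6) = 0 (neighbors: none)

Step 2: Sum all degrees:
  3 + 2 + 1 + 2 + 2 + 0 = 10

Verification: sum of degrees = 2 * |E| = 2 * 5 = 10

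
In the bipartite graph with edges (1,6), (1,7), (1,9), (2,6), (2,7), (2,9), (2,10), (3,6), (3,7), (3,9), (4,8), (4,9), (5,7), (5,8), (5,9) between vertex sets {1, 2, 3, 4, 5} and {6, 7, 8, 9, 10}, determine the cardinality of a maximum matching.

Step 1: List the neighbors of each left vertex:
  1: 6, 7, 9
  2: 6, 7, 9, 10
  3: 6, 7, 9
  4: 8, 9
  5: 7, 8, 9

Step 2: Greedily match left vertices, then look for augmenting paths:
  Match 1 -- 6
  Match 2 -- 10
  Match 3 -- 9
  Match 4 -- 8
  Match 5 -- 7
  No augmenting path remains.

Step 3: Verify this is maximum:
  Matching size 5 = min(|L|, |R|) = min(5, 5), which is an upper bound, so this matching is maximum.

Maximum matching: {(1,6), (2,10), (3,9), (4,8), (5,7)}
Size: 5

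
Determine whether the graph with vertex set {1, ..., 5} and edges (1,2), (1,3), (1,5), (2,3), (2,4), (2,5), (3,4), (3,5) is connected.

Step 1: Build adjacency list from edges:
  1: 2, 3, 5
  2: 1, 3, 4, 5
  3: 1, 2, 4, 5
  4: 2, 3
  5: 1, 2, 3

Step 2: Run BFS/DFS from vertex 1:
  Visited: {1, 2, 3, 5, 4}
  Reached 5 of 5 vertices

Step 3: All 5 vertices reached from vertex 1, so the graph is connected.
Answer: Yes, the graph is connected.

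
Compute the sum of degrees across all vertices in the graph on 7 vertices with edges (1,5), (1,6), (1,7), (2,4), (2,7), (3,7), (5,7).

Step 1: Count edges incident to each vertex:
  deg(1) = 3 (neighbors: 5, 6, 7)
  deg(2) = 2 (neighbors: 4, 7)
  deg(3) = 1 (neighbors: 7)
  deg(4) = 1 (neighbors: 2)
  deg(5) = 2 (neighbors: 1, 7)
  deg(6) = 1 (neighbors: 1)
  deg(7) = 4 (neighbors: 1, 2, 3, 5)

Step 2: Sum all degrees:
  3 + 2 + 1 + 1 + 2 + 1 + 4 = 14

Verification: sum of degrees = 2 * |E| = 2 * 7 = 14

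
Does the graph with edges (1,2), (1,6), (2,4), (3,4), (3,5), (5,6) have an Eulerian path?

Step 1: Find the degree of each vertex:
  deg(1) = 2
  deg(2) = 2
  deg(3) = 2
  deg(4) = 2
  deg(5) = 2
  deg(6) = 2

Step 2: Count vertices with odd degree:
  All vertices have even degree (0 odd-degree vertices)

Step 3: Apply Euler's theorem:
  - Eulerian circuit exists iff graph is connected and all vertices have even degree
  - Eulerian path exists iff graph is connected and has 0 or 2 odd-degree vertices

Graph is connected with 0 odd-degree vertices.
Both Eulerian circuit and Eulerian path exist.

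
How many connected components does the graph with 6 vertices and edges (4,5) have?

Step 1: Build adjacency list from edges:
  1: (none)
  2: (none)
  3: (none)
  4: 5
  5: 4
  6: (none)

Step 2: Run BFS/DFS from vertex 1:
  Visited: {1}
  Reached 1 of 6 vertices

Step 3: Only 1 of 6 vertices reached. Graph is disconnected.
Connected components: {1}, {2}, {3}, {4, 5}, {6}
Number of connected components: 5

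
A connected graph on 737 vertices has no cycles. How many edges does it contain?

A tree on n vertices always has exactly n - 1 edges.
For n = 737: edges = 737 - 1 = 736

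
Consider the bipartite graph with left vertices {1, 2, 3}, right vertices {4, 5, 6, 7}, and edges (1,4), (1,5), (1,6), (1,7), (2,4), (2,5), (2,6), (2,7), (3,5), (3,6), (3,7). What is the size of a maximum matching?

Step 1: List the neighbors of each left vertex:
  1: 4, 5, 6, 7
  2: 4, 5, 6, 7
  3: 5, 6, 7

Step 2: Greedily match left vertices, then look for augmenting paths:
  Match 1 -- 4
  Match 2 -- 5
  Match 3 -- 6
  No augmenting path remains.

Step 3: Verify this is maximum:
  Matching size 3 = min(|L|, |R|) = min(3, 4), which is an upper bound, so this matching is maximum.

Maximum matching: {(1,4), (2,5), (3,6)}
Size: 3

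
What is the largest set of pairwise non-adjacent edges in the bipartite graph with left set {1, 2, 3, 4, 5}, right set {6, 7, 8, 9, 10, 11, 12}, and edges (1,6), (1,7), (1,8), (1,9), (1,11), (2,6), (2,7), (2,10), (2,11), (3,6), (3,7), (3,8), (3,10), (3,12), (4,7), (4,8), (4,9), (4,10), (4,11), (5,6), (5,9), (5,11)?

Step 1: List the neighbors of each left vertex:
  1: 6, 7, 8, 9, 11
  2: 6, 7, 10, 11
  3: 6, 7, 8, 10, 12
  4: 7, 8, 9, 10, 11
  5: 6, 9, 11

Step 2: Greedily match left vertices, then look for augmenting paths:
  Match 1 -- 6
  Match 2 -- 7
  Match 3 -- 8
  Match 4 -- 9
  Match 5 -- 11
  No augmenting path remains.

Step 3: Verify this is maximum:
  Matching size 5 = min(|L|, |R|) = min(5, 7), which is an upper bound, so this matching is maximum.

Maximum matching: {(1,6), (2,7), (3,8), (4,9), (5,11)}
Size: 5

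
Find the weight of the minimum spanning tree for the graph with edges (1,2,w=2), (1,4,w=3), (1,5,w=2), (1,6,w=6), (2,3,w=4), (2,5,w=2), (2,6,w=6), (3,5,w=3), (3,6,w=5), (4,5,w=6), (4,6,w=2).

Apply Kruskal's algorithm (sort edges by weight, add if no cycle):

Sorted edges by weight:
  (1,5) w=2
  (1,2) w=2
  (2,5) w=2
  (4,6) w=2
  (1,4) w=3
  (3,5) w=3
  (2,3) w=4
  (3,6) w=5
  (1,6) w=6
  (2,6) w=6
  (4,5) w=6

Add edge (1,5) w=2 -- no cycle. Running total: 2
Add edge (1,2) w=2 -- no cycle. Running total: 4
Skip edge (2,5) w=2 -- would create cycle
Add edge (4,6) w=2 -- no cycle. Running total: 6
Add edge (1,4) w=3 -- no cycle. Running total: 9
Add edge (3,5) w=3 -- no cycle. Running total: 12

MST edges: (1,5,w=2), (1,2,w=2), (4,6,w=2), (1,4,w=3), (3,5,w=3)
Total MST weight: 2 + 2 + 2 + 3 + 3 = 12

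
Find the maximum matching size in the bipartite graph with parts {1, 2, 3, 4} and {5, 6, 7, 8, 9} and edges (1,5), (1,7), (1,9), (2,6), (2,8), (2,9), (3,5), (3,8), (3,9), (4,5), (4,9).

Step 1: List the neighbors of each left vertex:
  1: 5, 7, 9
  2: 6, 8, 9
  3: 5, 8, 9
  4: 5, 9

Step 2: Greedily match left vertices, then look for augmenting paths:
  Match 1 -- 5
  Match 2 -- 6
  Match 3 -- 8
  Match 4 -- 9
  No augmenting path remains.

Step 3: Verify this is maximum:
  Matching size 4 = min(|L|, |R|) = min(4, 5), which is an upper bound, so this matching is maximum.

Maximum matching: {(1,5), (2,6), (3,8), (4,9)}
Size: 4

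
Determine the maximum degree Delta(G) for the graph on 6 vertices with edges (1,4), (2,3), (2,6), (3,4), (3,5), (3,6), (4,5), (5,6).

Step 1: Count edges incident to each vertex:
  deg(1) = 1 (neighbors: 4)
  deg(2) = 2 (neighbors: 3, 6)
  deg(3) = 4 (neighbors: 2, 4, 5, 6)
  deg(4) = 3 (neighbors: 1, 3, 5)
  deg(5) = 3 (neighbors: 3, 4, 6)
  deg(6) = 3 (neighbors: 2, 3, 5)

Step 2: Find maximum:
  max(1, 2, 4, 3, 3, 3) = 4 (vertex 3)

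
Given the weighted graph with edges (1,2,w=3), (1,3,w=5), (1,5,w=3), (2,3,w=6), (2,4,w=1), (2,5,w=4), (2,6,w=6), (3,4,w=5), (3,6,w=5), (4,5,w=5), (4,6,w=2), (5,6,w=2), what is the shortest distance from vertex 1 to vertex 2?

Step 1: Build adjacency list with weights:
  1: 2(w=3), 3(w=5), 5(w=3)
  2: 1(w=3), 3(w=6), 4(w=1), 5(w=4), 6(w=6)
  3: 1(w=5), 2(w=6), 4(w=5), 6(w=5)
  4: 2(w=1), 3(w=5), 5(w=5), 6(w=2)
  5: 1(w=3), 2(w=4), 4(w=5), 6(w=2)
  6: 2(w=6), 3(w=5), 4(w=2), 5(w=2)

Step 2: Apply Dijkstra's algorithm from vertex 1:
  Visit vertex 1 (distance=0)
    Update dist[2] = 3
    Update dist[3] = 5
    Update dist[5] = 3
  Visit vertex 2 (distance=3)
    Update dist[4] = 4
    Update dist[6] = 9

Step 3: Shortest path: 1 -> 2
Total weight: 3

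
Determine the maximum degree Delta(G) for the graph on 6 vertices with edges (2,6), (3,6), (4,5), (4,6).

Step 1: Count edges incident to each vertex:
  deg(1) = 0 (neighbors: none)
  deg(2) = 1 (neighbors: 6)
  deg(3) = 1 (neighbors: 6)
  deg(4) = 2 (neighbors: 5, 6)
  deg(5) = 1 (neighbors: 4)
  deg(6) = 3 (neighbors: 2, 3, 4)

Step 2: Find maximum:
  max(0, 1, 1, 2, 1, 3) = 3 (vertex 6)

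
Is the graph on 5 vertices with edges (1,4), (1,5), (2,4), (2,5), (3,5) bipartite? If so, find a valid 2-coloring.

Step 1: Attempt 2-coloring using BFS:
  Start at vertex 1, assign color 0
  Color vertex 4 with color 1 (neighbor of 1)
  Color vertex 5 with color 1 (neighbor of 1)
  Color vertex 2 with color 0 (neighbor of 4)
  Color vertex 3 with color 0 (neighbor of 5)

Step 2: 2-coloring succeeded. No conflicts found.
  Set A (color 0): {1, 2, 3}
  Set B (color 1): {4, 5}

The graph is bipartite with partition {1, 2, 3}, {4, 5}.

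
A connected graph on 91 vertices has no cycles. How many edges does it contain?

A tree on n vertices always has exactly n - 1 edges.
For n = 91: edges = 91 - 1 = 90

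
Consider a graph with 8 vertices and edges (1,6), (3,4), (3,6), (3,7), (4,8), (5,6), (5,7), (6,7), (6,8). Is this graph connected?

Step 1: Build adjacency list from edges:
  1: 6
  2: (none)
  3: 4, 6, 7
  4: 3, 8
  5: 6, 7
  6: 1, 3, 5, 7, 8
  7: 3, 5, 6
  8: 4, 6

Step 2: Run BFS/DFS from vertex 1:
  Visited: {1, 6, 3, 5, 7, 8, 4}
  Reached 7 of 8 vertices

Step 3: Only 7 of 8 vertices reached. Graph is disconnected.
Connected components: {1, 3, 4, 5, 6, 7, 8}, {2}
Answer: No, the graph is not connected (2 components).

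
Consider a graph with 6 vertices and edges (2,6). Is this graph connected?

Step 1: Build adjacency list from edges:
  1: (none)
  2: 6
  3: (none)
  4: (none)
  5: (none)
  6: 2

Step 2: Run BFS/DFS from vertex 1:
  Visited: {1}
  Reached 1 of 6 vertices

Step 3: Only 1 of 6 vertices reached. Graph is disconnected.
Connected components: {1}, {2, 6}, {3}, {4}, {5}
Answer: No, the graph is not connected (5 components).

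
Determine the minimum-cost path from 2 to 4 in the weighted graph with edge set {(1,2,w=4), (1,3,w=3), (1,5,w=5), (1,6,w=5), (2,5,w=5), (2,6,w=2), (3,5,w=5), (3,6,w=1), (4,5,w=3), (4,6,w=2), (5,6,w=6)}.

Step 1: Build adjacency list with weights:
  1: 2(w=4), 3(w=3), 5(w=5), 6(w=5)
  2: 1(w=4), 5(w=5), 6(w=2)
  3: 1(w=3), 5(w=5), 6(w=1)
  4: 5(w=3), 6(w=2)
  5: 1(w=5), 2(w=5), 3(w=5), 4(w=3), 6(w=6)
  6: 1(w=5), 2(w=2), 3(w=1), 4(w=2), 5(w=6)

Step 2: Apply Dijkstra's algorithm from vertex 2:
  Visit vertex 2 (distance=0)
    Update dist[1] = 4
    Update dist[5] = 5
    Update dist[6] = 2
  Visit vertex 6 (distance=2)
    Update dist[3] = 3
    Update dist[4] = 4
  Visit vertex 3 (distance=3)
  Visit vertex 1 (distance=4)
  Visit vertex 4 (distance=4)

Step 3: Shortest path: 2 -> 6 -> 4
Total weight: 2 + 2 = 4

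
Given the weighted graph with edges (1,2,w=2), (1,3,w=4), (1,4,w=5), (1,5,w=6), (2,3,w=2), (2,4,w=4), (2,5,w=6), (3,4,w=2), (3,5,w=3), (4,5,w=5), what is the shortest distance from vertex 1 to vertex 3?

Step 1: Build adjacency list with weights:
  1: 2(w=2), 3(w=4), 4(w=5), 5(w=6)
  2: 1(w=2), 3(w=2), 4(w=4), 5(w=6)
  3: 1(w=4), 2(w=2), 4(w=2), 5(w=3)
  4: 1(w=5), 2(w=4), 3(w=2), 5(w=5)
  5: 1(w=6), 2(w=6), 3(w=3), 4(w=5)

Step 2: Apply Dijkstra's algorithm from vertex 1:
  Visit vertex 1 (distance=0)
    Update dist[2] = 2
    Update dist[3] = 4
    Update dist[4] = 5
    Update dist[5] = 6
  Visit vertex 2 (distance=2)
  Visit vertex 3 (distance=4)

Step 3: Shortest path: 1 -> 3
Total weight: 4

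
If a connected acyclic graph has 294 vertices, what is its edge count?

A tree on n vertices always has exactly n - 1 edges.
For n = 294: edges = 294 - 1 = 293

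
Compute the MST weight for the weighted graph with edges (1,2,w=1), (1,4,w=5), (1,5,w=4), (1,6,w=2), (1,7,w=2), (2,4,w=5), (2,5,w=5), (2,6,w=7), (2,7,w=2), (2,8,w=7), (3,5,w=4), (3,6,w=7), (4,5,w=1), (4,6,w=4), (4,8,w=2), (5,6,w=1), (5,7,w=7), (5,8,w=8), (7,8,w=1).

Apply Kruskal's algorithm (sort edges by weight, add if no cycle):

Sorted edges by weight:
  (1,2) w=1
  (4,5) w=1
  (5,6) w=1
  (7,8) w=1
  (1,7) w=2
  (1,6) w=2
  (2,7) w=2
  (4,8) w=2
  (1,5) w=4
  (3,5) w=4
  (4,6) w=4
  (1,4) w=5
  (2,4) w=5
  (2,5) w=5
  (2,6) w=7
  (2,8) w=7
  (3,6) w=7
  (5,7) w=7
  (5,8) w=8

Add edge (1,2) w=1 -- no cycle. Running total: 1
Add edge (4,5) w=1 -- no cycle. Running total: 2
Add edge (5,6) w=1 -- no cycle. Running total: 3
Add edge (7,8) w=1 -- no cycle. Running total: 4
Add edge (1,7) w=2 -- no cycle. Running total: 6
Add edge (1,6) w=2 -- no cycle. Running total: 8
Skip edge (2,7) w=2 -- would create cycle
Skip edge (4,8) w=2 -- would create cycle
Skip edge (1,5) w=4 -- would create cycle
Add edge (3,5) w=4 -- no cycle. Running total: 12

MST edges: (1,2,w=1), (4,5,w=1), (5,6,w=1), (7,8,w=1), (1,7,w=2), (1,6,w=2), (3,5,w=4)
Total MST weight: 1 + 1 + 1 + 1 + 2 + 2 + 4 = 12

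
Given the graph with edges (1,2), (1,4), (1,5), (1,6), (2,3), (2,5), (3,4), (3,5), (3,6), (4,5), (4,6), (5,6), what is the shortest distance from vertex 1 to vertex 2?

Step 1: Build adjacency list:
  1: 2, 4, 5, 6
  2: 1, 3, 5
  3: 2, 4, 5, 6
  4: 1, 3, 5, 6
  5: 1, 2, 3, 4, 6
  6: 1, 3, 4, 5

Step 2: BFS from vertex 1 to find shortest path to 2:
  vertex 2 reached at distance 1

Step 3: Shortest path: 1 -> 2
Path length: 1 edge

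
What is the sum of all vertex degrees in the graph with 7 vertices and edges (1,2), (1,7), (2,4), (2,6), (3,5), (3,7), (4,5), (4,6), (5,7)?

Step 1: Count edges incident to each vertex:
  deg(1) = 2 (neighbors: 2, 7)
  deg(2) = 3 (neighbors: 1, 4, 6)
  deg(3) = 2 (neighbors: 5, 7)
  deg(4) = 3 (neighbors: 2, 5, 6)
  deg(5) = 3 (neighbors: 3, 4, 7)
  deg(6) = 2 (neighbors: 2, 4)
  deg(7) = 3 (neighbors: 1, 3, 5)

Step 2: Sum all degrees:
  2 + 3 + 2 + 3 + 3 + 2 + 3 = 18

Verification: sum of degrees = 2 * |E| = 2 * 9 = 18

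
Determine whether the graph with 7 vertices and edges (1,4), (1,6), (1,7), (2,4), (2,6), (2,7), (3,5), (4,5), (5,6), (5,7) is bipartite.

Step 1: Attempt 2-coloring using BFS:
  Start at vertex 1, assign color 0
  Color vertex 4 with color 1 (neighbor of 1)
  Color vertex 6 with color 1 (neighbor of 1)
  Color vertex 7 with color 1 (neighbor of 1)
  Color vertex 2 with color 0 (neighbor of 4)
  Color vertex 5 with color 0 (neighbor of 4)
  Color vertex 3 with color 1 (neighbor of 5)

Step 2: 2-coloring succeeded. No conflicts found.
  Set A (color 0): {1, 2, 5}
  Set B (color 1): {3, 4, 6, 7}

The graph is bipartite with partition {1, 2, 5}, {3, 4, 6, 7}.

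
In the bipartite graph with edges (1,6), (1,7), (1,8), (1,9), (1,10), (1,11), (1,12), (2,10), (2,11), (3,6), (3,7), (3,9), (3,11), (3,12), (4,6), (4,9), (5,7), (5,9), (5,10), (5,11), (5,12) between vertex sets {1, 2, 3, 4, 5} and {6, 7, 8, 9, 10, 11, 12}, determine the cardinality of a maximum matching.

Step 1: List the neighbors of each left vertex:
  1: 6, 7, 8, 9, 10, 11, 12
  2: 10, 11
  3: 6, 7, 9, 11, 12
  4: 6, 9
  5: 7, 9, 10, 11, 12

Step 2: Greedily match left vertices, then look for augmenting paths:
  Match 1 -- 6
  Match 2 -- 10
  Match 3 -- 7
  Match 4 -- 9
  Match 5 -- 11
  No augmenting path remains.

Step 3: Verify this is maximum:
  Matching size 5 = min(|L|, |R|) = min(5, 7), which is an upper bound, so this matching is maximum.

Maximum matching: {(1,6), (2,10), (3,7), (4,9), (5,11)}
Size: 5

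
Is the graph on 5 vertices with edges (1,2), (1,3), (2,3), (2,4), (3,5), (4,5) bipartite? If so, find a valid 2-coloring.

Step 1: Attempt 2-coloring using BFS:
  Start at vertex 1, assign color 0
  Color vertex 2 with color 1 (neighbor of 1)
  Color vertex 3 with color 1 (neighbor of 1)

Step 2: Conflict found! Vertices 2 and 3 are adjacent but have the same color.
This means the graph contains an odd cycle.

The graph is NOT bipartite.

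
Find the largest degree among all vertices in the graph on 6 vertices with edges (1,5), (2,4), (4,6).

Step 1: Count edges incident to each vertex:
  deg(1) = 1 (neighbors: 5)
  deg(2) = 1 (neighbors: 4)
  deg(3) = 0 (neighbors: none)
  deg(4) = 2 (neighbors: 2, 6)
  deg(5) = 1 (neighbors: 1)
  deg(6) = 1 (neighbors: 4)

Step 2: Find maximum:
  max(1, 1, 0, 2, 1, 1) = 2 (vertex 4)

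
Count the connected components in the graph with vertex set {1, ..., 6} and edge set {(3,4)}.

Step 1: Build adjacency list from edges:
  1: (none)
  2: (none)
  3: 4
  4: 3
  5: (none)
  6: (none)

Step 2: Run BFS/DFS from vertex 1:
  Visited: {1}
  Reached 1 of 6 vertices

Step 3: Only 1 of 6 vertices reached. Graph is disconnected.
Connected components: {1}, {2}, {3, 4}, {5}, {6}
Number of connected components: 5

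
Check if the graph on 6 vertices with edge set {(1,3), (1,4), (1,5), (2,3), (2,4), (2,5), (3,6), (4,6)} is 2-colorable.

Step 1: Attempt 2-coloring using BFS:
  Start at vertex 1, assign color 0
  Color vertex 3 with color 1 (neighbor of 1)
  Color vertex 4 with color 1 (neighbor of 1)
  Color vertex 5 with color 1 (neighbor of 1)
  Color vertex 2 with color 0 (neighbor of 3)
  Color vertex 6 with color 0 (neighbor of 3)

Step 2: 2-coloring succeeded. No conflicts found.
  Set A (color 0): {1, 2, 6}
  Set B (color 1): {3, 4, 5}

The graph is bipartite with partition {1, 2, 6}, {3, 4, 5}.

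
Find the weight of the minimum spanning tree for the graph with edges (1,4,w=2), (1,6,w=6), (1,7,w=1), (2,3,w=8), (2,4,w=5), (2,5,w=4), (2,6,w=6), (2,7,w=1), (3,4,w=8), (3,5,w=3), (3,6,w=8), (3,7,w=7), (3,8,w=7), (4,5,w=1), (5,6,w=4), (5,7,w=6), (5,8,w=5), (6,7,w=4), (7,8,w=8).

Apply Kruskal's algorithm (sort edges by weight, add if no cycle):

Sorted edges by weight:
  (1,7) w=1
  (2,7) w=1
  (4,5) w=1
  (1,4) w=2
  (3,5) w=3
  (2,5) w=4
  (5,6) w=4
  (6,7) w=4
  (2,4) w=5
  (5,8) w=5
  (1,6) w=6
  (2,6) w=6
  (5,7) w=6
  (3,7) w=7
  (3,8) w=7
  (2,3) w=8
  (3,4) w=8
  (3,6) w=8
  (7,8) w=8

Add edge (1,7) w=1 -- no cycle. Running total: 1
Add edge (2,7) w=1 -- no cycle. Running total: 2
Add edge (4,5) w=1 -- no cycle. Running total: 3
Add edge (1,4) w=2 -- no cycle. Running total: 5
Add edge (3,5) w=3 -- no cycle. Running total: 8
Skip edge (2,5) w=4 -- would create cycle
Add edge (5,6) w=4 -- no cycle. Running total: 12
Skip edge (6,7) w=4 -- would create cycle
Skip edge (2,4) w=5 -- would create cycle
Add edge (5,8) w=5 -- no cycle. Running total: 17

MST edges: (1,7,w=1), (2,7,w=1), (4,5,w=1), (1,4,w=2), (3,5,w=3), (5,6,w=4), (5,8,w=5)
Total MST weight: 1 + 1 + 1 + 2 + 3 + 4 + 5 = 17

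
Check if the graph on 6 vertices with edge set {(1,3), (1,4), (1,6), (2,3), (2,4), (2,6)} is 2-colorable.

Step 1: Attempt 2-coloring using BFS:
  Start at vertex 1, assign color 0
  Color vertex 3 with color 1 (neighbor of 1)
  Color vertex 4 with color 1 (neighbor of 1)
  Color vertex 6 with color 1 (neighbor of 1)
  Color vertex 2 with color 0 (neighbor of 3)
  Start new component at vertex 5, assign color 0

Step 2: 2-coloring succeeded. No conflicts found.
  Set A (color 0): {1, 2, 5}
  Set B (color 1): {3, 4, 6}

The graph is bipartite with partition {1, 2, 5}, {3, 4, 6}.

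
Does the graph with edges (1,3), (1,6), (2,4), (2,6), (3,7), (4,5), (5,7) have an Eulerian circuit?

Step 1: Find the degree of each vertex:
  deg(1) = 2
  deg(2) = 2
  deg(3) = 2
  deg(4) = 2
  deg(5) = 2
  deg(6) = 2
  deg(7) = 2

Step 2: Count vertices with odd degree:
  All vertices have even degree (0 odd-degree vertices)

Step 3: Apply Euler's theorem:
  - Eulerian circuit exists iff graph is connected and all vertices have even degree
  - Eulerian path exists iff graph is connected and has 0 or 2 odd-degree vertices

Graph is connected with 0 odd-degree vertices.
Both Eulerian circuit and Eulerian path exist.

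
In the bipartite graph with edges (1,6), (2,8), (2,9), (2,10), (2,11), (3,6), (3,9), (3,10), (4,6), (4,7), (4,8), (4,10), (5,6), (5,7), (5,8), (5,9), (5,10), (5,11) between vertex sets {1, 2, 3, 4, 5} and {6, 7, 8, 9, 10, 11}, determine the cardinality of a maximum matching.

Step 1: List the neighbors of each left vertex:
  1: 6
  2: 8, 9, 10, 11
  3: 6, 9, 10
  4: 6, 7, 8, 10
  5: 6, 7, 8, 9, 10, 11

Step 2: Greedily match left vertices, then look for augmenting paths:
  Match 1 -- 6
  Match 2 -- 8
  Match 3 -- 9
  Match 4 -- 7
  Match 5 -- 10
  No augmenting path remains.

Step 3: Verify this is maximum:
  Matching size 5 = min(|L|, |R|) = min(5, 6), which is an upper bound, so this matching is maximum.

Maximum matching: {(1,6), (2,8), (3,9), (4,7), (5,10)}
Size: 5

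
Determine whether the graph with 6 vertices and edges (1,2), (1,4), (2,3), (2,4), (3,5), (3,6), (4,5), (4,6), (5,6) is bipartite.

Step 1: Attempt 2-coloring using BFS:
  Start at vertex 1, assign color 0
  Color vertex 2 with color 1 (neighbor of 1)
  Color vertex 4 with color 1 (neighbor of 1)
  Color vertex 3 with color 0 (neighbor of 2)

Step 2: Conflict found! Vertices 2 and 4 are adjacent but have the same color.
This means the graph contains an odd cycle.

The graph is NOT bipartite.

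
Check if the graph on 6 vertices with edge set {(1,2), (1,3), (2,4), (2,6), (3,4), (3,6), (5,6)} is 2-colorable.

Step 1: Attempt 2-coloring using BFS:
  Start at vertex 1, assign color 0
  Color vertex 2 with color 1 (neighbor of 1)
  Color vertex 3 with color 1 (neighbor of 1)
  Color vertex 4 with color 0 (neighbor of 2)
  Color vertex 6 with color 0 (neighbor of 2)
  Color vertex 5 with color 1 (neighbor of 6)

Step 2: 2-coloring succeeded. No conflicts found.
  Set A (color 0): {1, 4, 6}
  Set B (color 1): {2, 3, 5}

The graph is bipartite with partition {1, 4, 6}, {2, 3, 5}.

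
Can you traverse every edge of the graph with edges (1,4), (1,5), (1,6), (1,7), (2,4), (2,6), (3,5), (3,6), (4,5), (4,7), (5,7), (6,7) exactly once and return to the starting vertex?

Step 1: Find the degree of each vertex:
  deg(1) = 4
  deg(2) = 2
  deg(3) = 2
  deg(4) = 4
  deg(5) = 4
  deg(6) = 4
  deg(7) = 4

Step 2: Count vertices with odd degree:
  All vertices have even degree (0 odd-degree vertices)

Step 3: Apply Euler's theorem:
  - Eulerian circuit exists iff graph is connected and all vertices have even degree
  - Eulerian path exists iff graph is connected and has 0 or 2 odd-degree vertices

Graph is connected with 0 odd-degree vertices.
Both Eulerian circuit and Eulerian path exist.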